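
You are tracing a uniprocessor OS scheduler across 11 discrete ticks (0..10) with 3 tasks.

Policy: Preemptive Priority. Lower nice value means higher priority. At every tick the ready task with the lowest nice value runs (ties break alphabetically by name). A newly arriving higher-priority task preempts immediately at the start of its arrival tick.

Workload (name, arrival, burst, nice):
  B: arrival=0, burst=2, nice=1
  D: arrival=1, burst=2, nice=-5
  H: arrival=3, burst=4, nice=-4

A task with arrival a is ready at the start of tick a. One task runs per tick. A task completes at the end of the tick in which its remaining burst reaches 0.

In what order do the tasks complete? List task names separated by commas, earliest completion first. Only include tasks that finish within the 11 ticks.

t=0: ready={B} → run B
t=1: ready={B,D} → run D
t=2: ready={B,D} → run D
t=3: ready={B,H} → run H
t=4: ready={B,H} → run H
t=5: ready={B,H} → run H
t=6: ready={B,H} → run H
t=7: ready={B} → run B
t=8: (idle)
t=9: (idle)
t=10: (idle)

completion order = D, H, B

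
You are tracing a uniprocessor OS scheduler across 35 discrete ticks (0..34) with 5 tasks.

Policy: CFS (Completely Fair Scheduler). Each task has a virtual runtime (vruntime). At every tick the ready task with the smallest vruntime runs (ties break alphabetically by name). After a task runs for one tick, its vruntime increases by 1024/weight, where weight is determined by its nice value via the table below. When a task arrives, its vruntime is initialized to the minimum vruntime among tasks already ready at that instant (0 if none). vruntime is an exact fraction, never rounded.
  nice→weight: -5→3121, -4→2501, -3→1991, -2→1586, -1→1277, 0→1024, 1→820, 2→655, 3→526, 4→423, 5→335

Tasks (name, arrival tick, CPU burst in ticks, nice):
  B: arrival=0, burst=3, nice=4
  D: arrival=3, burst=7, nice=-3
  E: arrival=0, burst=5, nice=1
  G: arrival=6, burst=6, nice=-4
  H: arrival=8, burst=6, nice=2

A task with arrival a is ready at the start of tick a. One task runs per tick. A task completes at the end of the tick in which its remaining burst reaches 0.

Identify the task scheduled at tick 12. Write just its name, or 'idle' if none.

t=0: vr[B=0 E=0] → run B
t=1: vr[B=1024/423 E=0] → run E
t=2: vr[B=1024/423 E=256/205] → run E
t=3: vr[B=1024/423 D=1024/423 E=512/205] → run B
t=4: vr[B=2048/423 D=1024/423 E=512/205] → run D
t=5: vr[B=2048/423 D=2471936/842193 E=512/205] → run E
t=6: vr[B=2048/423 D=2471936/842193 E=768/205 G=2471936/842193] → run D
t=7: vr[B=2048/423 D=2905088/842193 E=768/205 G=2471936/842193] → run G
t=8: vr[B=2048/423 D=2905088/842193 E=768/205 G=7044717568/2106324693 H=7044717568/2106324693] → run G
t=9: vr[B=2048/423 D=2905088/842193 E=768/205 G=7907123200/2106324693 H=7044717568/2106324693] → run H
t=10: vr[B=2048/423 D=2905088/842193 E=768/205 G=7907123200/2106324693 H=6771166492672/1379642673915] → run D
t=11: vr[B=2048/423 D=3338240/842193 E=768/205 G=7907123200/2106324693 H=6771166492672/1379642673915] → run E
t=12: vr[B=2048/423 D=3338240/842193 E=1024/205 G=7907123200/2106324693 H=6771166492672/1379642673915] → run G
t=13: vr[B=2048/423 D=3338240/842193 E=1024/205 G=8769528832/2106324693 H=6771166492672/1379642673915] → run D
t=14: vr[B=2048/423 D=3771392/842193 E=1024/205 G=8769528832/2106324693 H=6771166492672/1379642673915] → run G
t=15: vr[B=2048/423 D=3771392/842193 E=1024/205 G=9631934464/2106324693 H=6771166492672/1379642673915] → run D
t=16: vr[B=2048/423 D=4204544/842193 E=1024/205 G=9631934464/2106324693 H=6771166492672/1379642673915] → run G
t=17: vr[B=2048/423 D=4204544/842193 E=1024/205 G=10494340096/2106324693 H=6771166492672/1379642673915] → run B
t=18: vr[D=4204544/842193 E=1024/205 G=10494340096/2106324693 H=6771166492672/1379642673915] → run H
t=19: vr[D=4204544/842193 E=1024/205 G=10494340096/2106324693 H=8928042978304/1379642673915] → run G
t=20: vr[D=4204544/842193 E=1024/205 H=8928042978304/1379642673915] → run D
t=21: vr[D=4637696/842193 E=1024/205 H=8928042978304/1379642673915] → run E
t=22: vr[D=4637696/842193 H=8928042978304/1379642673915] → run D
t=23: vr[H=8928042978304/1379642673915] → run H
t=24: vr[H=11084919463936/1379642673915] → run H
t=25: vr[H=13241795949568/1379642673915] → run H
t=26: vr[H=3079734487040/275928534783] → run H
t=27: (idle)
t=28: (idle)
t=29: (idle)
t=30: (idle)
t=31: (idle)
t=32: (idle)
t=33: (idle)
t=34: (idle)

running at tick 12 = G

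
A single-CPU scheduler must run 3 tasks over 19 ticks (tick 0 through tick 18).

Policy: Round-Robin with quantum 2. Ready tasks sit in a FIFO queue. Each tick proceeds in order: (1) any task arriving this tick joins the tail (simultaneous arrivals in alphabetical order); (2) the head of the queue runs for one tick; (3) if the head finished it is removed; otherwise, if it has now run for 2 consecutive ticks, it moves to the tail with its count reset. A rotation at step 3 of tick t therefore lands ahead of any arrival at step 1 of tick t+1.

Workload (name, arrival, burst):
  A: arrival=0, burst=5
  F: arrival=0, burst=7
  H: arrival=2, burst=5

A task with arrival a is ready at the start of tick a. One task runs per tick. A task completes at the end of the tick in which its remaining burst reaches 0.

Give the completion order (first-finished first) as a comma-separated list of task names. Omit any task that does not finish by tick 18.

t=0: queue=[A,F] q_used=0 → run A
t=1: queue=[A,F] q_used=1 → run A
t=2: queue=[F,A,H] q_used=0 → run F
t=3: queue=[F,A,H] q_used=1 → run F
t=4: queue=[A,H,F] q_used=0 → run A
t=5: queue=[A,H,F] q_used=1 → run A
t=6: queue=[H,F,A] q_used=0 → run H
t=7: queue=[H,F,A] q_used=1 → run H
t=8: queue=[F,A,H] q_used=0 → run F
t=9: queue=[F,A,H] q_used=1 → run F
t=10: queue=[A,H,F] q_used=0 → run A
t=11: queue=[H,F] q_used=0 → run H
t=12: queue=[H,F] q_used=1 → run H
t=13: queue=[F,H] q_used=0 → run F
t=14: queue=[F,H] q_used=1 → run F
t=15: queue=[H,F] q_used=0 → run H
t=16: queue=[F] q_used=0 → run F
t=17: (idle)
t=18: (idle)

completion order = A, H, F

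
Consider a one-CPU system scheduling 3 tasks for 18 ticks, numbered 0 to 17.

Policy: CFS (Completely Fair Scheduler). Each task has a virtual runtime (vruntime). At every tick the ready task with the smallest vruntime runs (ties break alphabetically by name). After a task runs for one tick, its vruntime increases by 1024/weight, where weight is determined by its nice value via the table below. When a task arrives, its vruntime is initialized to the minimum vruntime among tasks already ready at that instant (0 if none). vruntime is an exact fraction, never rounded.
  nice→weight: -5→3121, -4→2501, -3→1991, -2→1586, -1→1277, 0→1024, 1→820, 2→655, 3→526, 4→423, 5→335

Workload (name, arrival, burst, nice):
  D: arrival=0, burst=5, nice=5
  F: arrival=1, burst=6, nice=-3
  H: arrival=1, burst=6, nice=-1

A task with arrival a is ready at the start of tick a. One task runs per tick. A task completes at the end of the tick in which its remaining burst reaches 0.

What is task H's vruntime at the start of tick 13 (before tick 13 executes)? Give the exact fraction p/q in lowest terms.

t=0: vr[D=0] → run D
t=1: vr[D=1024/335 F=1024/335 H=1024/335] → run D
t=2: vr[D=2048/335 F=1024/335 H=1024/335] → run F
t=3: vr[D=2048/335 F=2381824/666985 H=1024/335] → run H
t=4: vr[D=2048/335 F=2381824/666985 H=1650688/427795] → run F
t=5: vr[D=2048/335 F=2724864/666985 H=1650688/427795] → run H
t=6: vr[D=2048/335 F=2724864/666985 H=1993728/427795] → run F
t=7: vr[D=2048/335 F=3067904/666985 H=1993728/427795] → run F
t=8: vr[D=2048/335 F=3410944/666985 H=1993728/427795] → run H
t=9: vr[D=2048/335 F=3410944/666985 H=2336768/427795] → run F
t=10: vr[D=2048/335 F=3753984/666985 H=2336768/427795] → run H
t=11: vr[D=2048/335 F=3753984/666985 H=2679808/427795] → run F
t=12: vr[D=2048/335 H=2679808/427795] → run D
t=13: vr[D=3072/335 H=2679808/427795] → run H
t=14: vr[D=3072/335 H=3022848/427795] → run H
t=15: vr[D=3072/335] → run D
t=16: vr[D=4096/335] → run D
t=17: (idle)

vruntime(H, start of tick 13) = 2679808/427795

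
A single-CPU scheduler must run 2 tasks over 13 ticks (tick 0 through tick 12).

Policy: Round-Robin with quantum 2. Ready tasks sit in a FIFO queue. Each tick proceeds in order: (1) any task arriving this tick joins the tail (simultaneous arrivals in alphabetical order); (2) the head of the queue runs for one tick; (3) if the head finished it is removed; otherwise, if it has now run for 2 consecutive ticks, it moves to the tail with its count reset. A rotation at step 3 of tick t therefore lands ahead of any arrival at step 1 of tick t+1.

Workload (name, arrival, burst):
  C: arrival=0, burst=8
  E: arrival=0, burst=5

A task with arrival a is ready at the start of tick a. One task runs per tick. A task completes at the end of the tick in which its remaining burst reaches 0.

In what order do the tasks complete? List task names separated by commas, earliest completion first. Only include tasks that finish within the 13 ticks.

completion order = E, C

t=0: queue=[C,E] q_used=0 → run C
t=1: queue=[C,E] q_used=1 → run C
t=2: queue=[E,C] q_used=0 → run E
t=3: queue=[E,C] q_used=1 → run E
t=4: queue=[C,E] q_used=0 → run C
t=5: queue=[C,E] q_used=1 → run C
t=6: queue=[E,C] q_used=0 → run E
t=7: queue=[E,C] q_used=1 → run E
t=8: queue=[C,E] q_used=0 → run C
t=9: queue=[C,E] q_used=1 → run C
t=10: queue=[E,C] q_used=0 → run E
t=11: queue=[C] q_used=0 → run C
t=12: queue=[C] q_used=1 → run C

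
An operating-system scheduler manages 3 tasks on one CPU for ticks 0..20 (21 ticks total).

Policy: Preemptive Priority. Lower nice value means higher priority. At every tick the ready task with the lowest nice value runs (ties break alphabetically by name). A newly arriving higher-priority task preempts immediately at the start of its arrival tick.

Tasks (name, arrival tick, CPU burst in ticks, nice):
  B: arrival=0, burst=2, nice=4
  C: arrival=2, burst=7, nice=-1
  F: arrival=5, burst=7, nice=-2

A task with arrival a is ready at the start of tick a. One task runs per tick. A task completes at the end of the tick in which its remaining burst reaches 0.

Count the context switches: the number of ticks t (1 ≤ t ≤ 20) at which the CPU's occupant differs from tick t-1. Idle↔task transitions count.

t=0: ready={B} → run B
t=1: ready={B} → run B
t=2: ready={C} → run C
t=3: ready={C} → run C
t=4: ready={C} → run C
t=5: ready={C,F} → run F
t=6: ready={C,F} → run F
t=7: ready={C,F} → run F
t=8: ready={C,F} → run F
t=9: ready={C,F} → run F
t=10: ready={C,F} → run F
t=11: ready={C,F} → run F
t=12: ready={C} → run C
t=13: ready={C} → run C
t=14: ready={C} → run C
t=15: ready={C} → run C
t=16: (idle)
t=17: (idle)
t=18: (idle)
t=19: (idle)
t=20: (idle)

context switches = 4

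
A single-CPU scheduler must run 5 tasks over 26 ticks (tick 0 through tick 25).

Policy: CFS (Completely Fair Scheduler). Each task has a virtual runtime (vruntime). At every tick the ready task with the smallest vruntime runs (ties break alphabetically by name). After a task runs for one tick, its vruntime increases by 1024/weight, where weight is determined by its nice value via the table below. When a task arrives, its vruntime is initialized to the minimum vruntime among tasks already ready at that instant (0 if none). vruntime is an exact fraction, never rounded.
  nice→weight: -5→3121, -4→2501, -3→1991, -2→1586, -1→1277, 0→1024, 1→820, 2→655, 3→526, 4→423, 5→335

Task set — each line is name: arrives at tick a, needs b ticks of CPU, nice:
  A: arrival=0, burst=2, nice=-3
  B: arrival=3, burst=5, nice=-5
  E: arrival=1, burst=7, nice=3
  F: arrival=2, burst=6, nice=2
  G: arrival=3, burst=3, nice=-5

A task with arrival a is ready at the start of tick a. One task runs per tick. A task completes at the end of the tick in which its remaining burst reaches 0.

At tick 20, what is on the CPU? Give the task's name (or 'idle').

running at tick 20 = F

t=0: vr[A=0] → run A
t=1: vr[A=1024/1991 E=1024/1991] → run A
t=2: vr[E=1024/1991 F=1024/1991] → run E
t=3: vr[B=1024/1991 E=1288704/523633 F=1024/1991 G=1024/1991] → run B
t=4: vr[B=5234688/6213911 E=1288704/523633 F=1024/1991 G=1024/1991] → run F
t=5: vr[B=5234688/6213911 E=1288704/523633 F=2709504/1304105 G=1024/1991] → run G
t=6: vr[B=5234688/6213911 E=1288704/523633 F=2709504/1304105 G=5234688/6213911] → run B
t=7: vr[B=7273472/6213911 E=1288704/523633 F=2709504/1304105 G=5234688/6213911] → run G
t=8: vr[B=7273472/6213911 E=1288704/523633 F=2709504/1304105 G=7273472/6213911] → run B
t=9: vr[B=9312256/6213911 E=1288704/523633 F=2709504/1304105 G=7273472/6213911] → run G
t=10: vr[B=9312256/6213911 E=1288704/523633 F=2709504/1304105] → run B
t=11: vr[B=11351040/6213911 E=1288704/523633 F=2709504/1304105] → run B
t=12: vr[E=1288704/523633 F=2709504/1304105] → run F
t=13: vr[E=1288704/523633 F=4748288/1304105] → run E
t=14: vr[E=2308096/523633 F=4748288/1304105] → run F
t=15: vr[E=2308096/523633 F=6787072/1304105] → run E
t=16: vr[E=3327488/523633 F=6787072/1304105] → run F
t=17: vr[E=3327488/523633 F=8825856/1304105] → run E
t=18: vr[E=4346880/523633 F=8825856/1304105] → run F
t=19: vr[E=4346880/523633 F=2172928/260821] → run E
t=20: vr[E=5366272/523633 F=2172928/260821] → run F
t=21: vr[E=5366272/523633] → run E
t=22: vr[E=6385664/523633] → run E
t=23: (idle)
t=24: (idle)
t=25: (idle)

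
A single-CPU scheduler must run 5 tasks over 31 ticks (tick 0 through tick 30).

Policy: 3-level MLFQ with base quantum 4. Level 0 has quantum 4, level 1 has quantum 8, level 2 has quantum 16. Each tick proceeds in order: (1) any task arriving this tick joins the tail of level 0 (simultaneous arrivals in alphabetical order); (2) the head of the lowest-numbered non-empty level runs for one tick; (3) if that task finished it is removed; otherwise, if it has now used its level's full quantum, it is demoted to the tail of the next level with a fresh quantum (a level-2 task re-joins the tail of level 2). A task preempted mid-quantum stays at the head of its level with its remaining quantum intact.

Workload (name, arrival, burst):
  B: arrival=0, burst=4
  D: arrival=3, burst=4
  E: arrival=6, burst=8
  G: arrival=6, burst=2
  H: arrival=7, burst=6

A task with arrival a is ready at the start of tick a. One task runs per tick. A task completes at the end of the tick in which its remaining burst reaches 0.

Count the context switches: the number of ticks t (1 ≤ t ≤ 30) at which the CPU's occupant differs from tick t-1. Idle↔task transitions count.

context switches = 7

t=0: L0/L1/L2 = B/-/- → run B
t=1: L0/L1/L2 = B/-/- → run B
t=2: L0/L1/L2 = B/-/- → run B
t=3: L0/L1/L2 = BD/-/- → run B
t=4: L0/L1/L2 = D/-/- → run D
t=5: L0/L1/L2 = D/-/- → run D
t=6: L0/L1/L2 = DEG/-/- → run D
t=7: L0/L1/L2 = DEGH/-/- → run D
t=8: L0/L1/L2 = EGH/-/- → run E
t=9: L0/L1/L2 = EGH/-/- → run E
t=10: L0/L1/L2 = EGH/-/- → run E
t=11: L0/L1/L2 = EGH/-/- → run E
t=12: L0/L1/L2 = GH/E/- → run G
t=13: L0/L1/L2 = GH/E/- → run G
t=14: L0/L1/L2 = H/E/- → run H
t=15: L0/L1/L2 = H/E/- → run H
t=16: L0/L1/L2 = H/E/- → run H
t=17: L0/L1/L2 = H/E/- → run H
t=18: L0/L1/L2 = -/EH/- → run E
t=19: L0/L1/L2 = -/EH/- → run E
t=20: L0/L1/L2 = -/EH/- → run E
t=21: L0/L1/L2 = -/EH/- → run E
t=22: L0/L1/L2 = -/H/- → run H
t=23: L0/L1/L2 = -/H/- → run H
t=24: (idle)
t=25: (idle)
t=26: (idle)
t=27: (idle)
t=28: (idle)
t=29: (idle)
t=30: (idle)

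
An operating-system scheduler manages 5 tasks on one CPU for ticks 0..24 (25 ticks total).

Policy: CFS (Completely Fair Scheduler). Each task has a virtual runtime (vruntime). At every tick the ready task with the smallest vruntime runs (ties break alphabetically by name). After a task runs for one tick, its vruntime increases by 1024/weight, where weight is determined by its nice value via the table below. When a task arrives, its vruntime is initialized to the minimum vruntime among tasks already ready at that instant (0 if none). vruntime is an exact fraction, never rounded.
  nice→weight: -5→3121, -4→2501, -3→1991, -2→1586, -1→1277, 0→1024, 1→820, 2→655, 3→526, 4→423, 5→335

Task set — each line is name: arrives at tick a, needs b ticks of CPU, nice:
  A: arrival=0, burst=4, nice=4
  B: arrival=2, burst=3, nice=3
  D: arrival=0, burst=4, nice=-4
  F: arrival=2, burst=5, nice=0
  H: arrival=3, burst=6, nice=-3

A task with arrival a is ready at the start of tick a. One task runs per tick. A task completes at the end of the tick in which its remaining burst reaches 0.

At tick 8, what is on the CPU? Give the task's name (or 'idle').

running at tick 8 = D

t=0: vr[A=0 D=0] → run A
t=1: vr[A=1024/423 D=0] → run D
t=2: vr[A=1024/423 B=1024/2501 D=1024/2501 F=1024/2501] → run B
t=3: vr[A=1024/423 B=1549824/657763 D=1024/2501 F=1024/2501 H=1024/2501] → run D
t=4: vr[A=1024/423 B=1549824/657763 D=2048/2501 F=1024/2501 H=1024/2501] → run F
t=5: vr[A=1024/423 B=1549824/657763 D=2048/2501 F=3525/2501 H=1024/2501] → run H
t=6: vr[A=1024/423 B=1549824/657763 D=2048/2501 F=3525/2501 H=4599808/4979491] → run D
t=7: vr[A=1024/423 B=1549824/657763 D=3072/2501 F=3525/2501 H=4599808/4979491] → run H
t=8: vr[A=1024/423 B=1549824/657763 D=3072/2501 F=3525/2501 H=7160832/4979491] → run D
t=9: vr[A=1024/423 B=1549824/657763 F=3525/2501 H=7160832/4979491] → run F
t=10: vr[A=1024/423 B=1549824/657763 F=6026/2501 H=7160832/4979491] → run H
t=11: vr[A=1024/423 B=1549824/657763 F=6026/2501 H=9721856/4979491] → run H
t=12: vr[A=1024/423 B=1549824/657763 F=6026/2501 H=12282880/4979491] → run B
t=13: vr[A=1024/423 B=2830336/657763 F=6026/2501 H=12282880/4979491] → run F
t=14: vr[A=1024/423 B=2830336/657763 F=8527/2501 H=12282880/4979491] → run A
t=15: vr[A=2048/423 B=2830336/657763 F=8527/2501 H=12282880/4979491] → run H
t=16: vr[A=2048/423 B=2830336/657763 F=8527/2501 H=14843904/4979491] → run H
t=17: vr[A=2048/423 B=2830336/657763 F=8527/2501] → run F
t=18: vr[A=2048/423 B=2830336/657763 F=11028/2501] → run B
t=19: vr[A=2048/423 F=11028/2501] → run F
t=20: vr[A=2048/423] → run A
t=21: vr[A=1024/141] → run A
t=22: (idle)
t=23: (idle)
t=24: (idle)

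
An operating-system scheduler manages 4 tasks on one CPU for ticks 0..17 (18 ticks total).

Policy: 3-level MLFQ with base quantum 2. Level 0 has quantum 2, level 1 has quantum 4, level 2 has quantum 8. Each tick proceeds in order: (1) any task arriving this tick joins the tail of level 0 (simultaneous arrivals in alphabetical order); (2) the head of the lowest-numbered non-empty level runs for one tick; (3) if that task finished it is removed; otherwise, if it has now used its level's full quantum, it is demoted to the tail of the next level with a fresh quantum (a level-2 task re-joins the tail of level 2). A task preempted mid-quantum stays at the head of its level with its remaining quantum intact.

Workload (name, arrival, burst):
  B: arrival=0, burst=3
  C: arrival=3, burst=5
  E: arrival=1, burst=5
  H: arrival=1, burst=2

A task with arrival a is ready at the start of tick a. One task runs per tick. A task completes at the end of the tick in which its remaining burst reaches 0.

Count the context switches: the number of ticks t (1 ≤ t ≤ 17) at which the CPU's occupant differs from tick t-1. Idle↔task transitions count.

t=0: L0/L1/L2 = B/-/- → run B
t=1: L0/L1/L2 = BEH/-/- → run B
t=2: L0/L1/L2 = EH/B/- → run E
t=3: L0/L1/L2 = EHC/B/- → run E
t=4: L0/L1/L2 = HC/BE/- → run H
t=5: L0/L1/L2 = HC/BE/- → run H
t=6: L0/L1/L2 = C/BE/- → run C
t=7: L0/L1/L2 = C/BE/- → run C
t=8: L0/L1/L2 = -/BEC/- → run B
t=9: L0/L1/L2 = -/EC/- → run E
t=10: L0/L1/L2 = -/EC/- → run E
t=11: L0/L1/L2 = -/EC/- → run E
t=12: L0/L1/L2 = -/C/- → run C
t=13: L0/L1/L2 = -/C/- → run C
t=14: L0/L1/L2 = -/C/- → run C
t=15: (idle)
t=16: (idle)
t=17: (idle)

context switches = 7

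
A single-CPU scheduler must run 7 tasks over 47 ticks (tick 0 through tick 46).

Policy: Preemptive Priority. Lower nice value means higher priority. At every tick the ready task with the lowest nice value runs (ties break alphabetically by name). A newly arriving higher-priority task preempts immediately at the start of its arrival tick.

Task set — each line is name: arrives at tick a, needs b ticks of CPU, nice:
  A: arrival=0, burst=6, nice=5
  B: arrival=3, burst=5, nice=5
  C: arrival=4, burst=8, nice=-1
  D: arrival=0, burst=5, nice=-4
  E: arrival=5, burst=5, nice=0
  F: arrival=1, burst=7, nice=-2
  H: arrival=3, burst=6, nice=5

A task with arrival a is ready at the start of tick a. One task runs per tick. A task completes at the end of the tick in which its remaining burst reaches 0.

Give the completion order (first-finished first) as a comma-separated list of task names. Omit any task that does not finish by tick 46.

completion order = D, F, C, E, A, B, H

t=0: ready={A,D} → run D
t=1: ready={A,D,F} → run D
t=2: ready={A,D,F} → run D
t=3: ready={A,B,D,F,H} → run D
t=4: ready={A,B,C,D,F,H} → run D
t=5: ready={A,B,C,E,F,H} → run F
t=6: ready={A,B,C,E,F,H} → run F
t=7: ready={A,B,C,E,F,H} → run F
t=8: ready={A,B,C,E,F,H} → run F
t=9: ready={A,B,C,E,F,H} → run F
t=10: ready={A,B,C,E,F,H} → run F
t=11: ready={A,B,C,E,F,H} → run F
t=12: ready={A,B,C,E,H} → run C
t=13: ready={A,B,C,E,H} → run C
t=14: ready={A,B,C,E,H} → run C
t=15: ready={A,B,C,E,H} → run C
t=16: ready={A,B,C,E,H} → run C
t=17: ready={A,B,C,E,H} → run C
t=18: ready={A,B,C,E,H} → run C
t=19: ready={A,B,C,E,H} → run C
t=20: ready={A,B,E,H} → run E
t=21: ready={A,B,E,H} → run E
t=22: ready={A,B,E,H} → run E
t=23: ready={A,B,E,H} → run E
t=24: ready={A,B,E,H} → run E
t=25: ready={A,B,H} → run A
t=26: ready={A,B,H} → run A
t=27: ready={A,B,H} → run A
t=28: ready={A,B,H} → run A
t=29: ready={A,B,H} → run A
t=30: ready={A,B,H} → run A
t=31: ready={B,H} → run B
t=32: ready={B,H} → run B
t=33: ready={B,H} → run B
t=34: ready={B,H} → run B
t=35: ready={B,H} → run B
t=36: ready={H} → run H
t=37: ready={H} → run H
t=38: ready={H} → run H
t=39: ready={H} → run H
t=40: ready={H} → run H
t=41: ready={H} → run H
t=42: (idle)
t=43: (idle)
t=44: (idle)
t=45: (idle)
t=46: (idle)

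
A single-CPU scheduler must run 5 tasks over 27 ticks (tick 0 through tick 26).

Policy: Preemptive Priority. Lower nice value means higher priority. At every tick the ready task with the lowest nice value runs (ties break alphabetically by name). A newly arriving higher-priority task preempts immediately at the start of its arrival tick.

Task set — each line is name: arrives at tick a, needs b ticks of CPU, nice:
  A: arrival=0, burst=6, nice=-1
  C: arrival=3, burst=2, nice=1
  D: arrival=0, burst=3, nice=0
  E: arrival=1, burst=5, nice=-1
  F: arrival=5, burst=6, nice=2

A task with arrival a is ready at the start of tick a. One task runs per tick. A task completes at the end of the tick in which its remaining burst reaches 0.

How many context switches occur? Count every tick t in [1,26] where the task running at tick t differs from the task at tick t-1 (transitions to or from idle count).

t=0: ready={A,D} → run A
t=1: ready={A,D,E} → run A
t=2: ready={A,D,E} → run A
t=3: ready={A,C,D,E} → run A
t=4: ready={A,C,D,E} → run A
t=5: ready={A,C,D,E,F} → run A
t=6: ready={C,D,E,F} → run E
t=7: ready={C,D,E,F} → run E
t=8: ready={C,D,E,F} → run E
t=9: ready={C,D,E,F} → run E
t=10: ready={C,D,E,F} → run E
t=11: ready={C,D,F} → run D
t=12: ready={C,D,F} → run D
t=13: ready={C,D,F} → run D
t=14: ready={C,F} → run C
t=15: ready={C,F} → run C
t=16: ready={F} → run F
t=17: ready={F} → run F
t=18: ready={F} → run F
t=19: ready={F} → run F
t=20: ready={F} → run F
t=21: ready={F} → run F
t=22: (idle)
t=23: (idle)
t=24: (idle)
t=25: (idle)
t=26: (idle)

context switches = 5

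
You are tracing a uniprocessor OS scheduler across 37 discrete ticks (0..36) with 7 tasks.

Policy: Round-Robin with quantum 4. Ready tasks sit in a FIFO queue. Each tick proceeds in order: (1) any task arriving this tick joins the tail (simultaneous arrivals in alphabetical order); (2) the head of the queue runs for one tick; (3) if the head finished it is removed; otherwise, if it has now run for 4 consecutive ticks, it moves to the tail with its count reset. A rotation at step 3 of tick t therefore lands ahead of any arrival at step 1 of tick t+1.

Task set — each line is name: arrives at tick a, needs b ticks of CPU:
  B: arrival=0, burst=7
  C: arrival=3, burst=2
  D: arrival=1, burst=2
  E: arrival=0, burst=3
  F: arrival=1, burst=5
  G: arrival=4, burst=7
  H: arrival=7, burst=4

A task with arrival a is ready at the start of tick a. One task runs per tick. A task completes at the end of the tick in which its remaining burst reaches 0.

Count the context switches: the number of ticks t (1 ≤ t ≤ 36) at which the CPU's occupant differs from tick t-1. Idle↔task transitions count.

t=0: queue=[B,E] q_used=0 → run B
t=1: queue=[B,E,D,F] q_used=1 → run B
t=2: queue=[B,E,D,F] q_used=2 → run B
t=3: queue=[B,E,D,F,C] q_used=3 → run B
t=4: queue=[E,D,F,C,B,G] q_used=0 → run E
t=5: queue=[E,D,F,C,B,G] q_used=1 → run E
t=6: queue=[E,D,F,C,B,G] q_used=2 → run E
t=7: queue=[D,F,C,B,G,H] q_used=0 → run D
t=8: queue=[D,F,C,B,G,H] q_used=1 → run D
t=9: queue=[F,C,B,G,H] q_used=0 → run F
t=10: queue=[F,C,B,G,H] q_used=1 → run F
t=11: queue=[F,C,B,G,H] q_used=2 → run F
t=12: queue=[F,C,B,G,H] q_used=3 → run F
t=13: queue=[C,B,G,H,F] q_used=0 → run C
t=14: queue=[C,B,G,H,F] q_used=1 → run C
t=15: queue=[B,G,H,F] q_used=0 → run B
t=16: queue=[B,G,H,F] q_used=1 → run B
t=17: queue=[B,G,H,F] q_used=2 → run B
t=18: queue=[G,H,F] q_used=0 → run G
t=19: queue=[G,H,F] q_used=1 → run G
t=20: queue=[G,H,F] q_used=2 → run G
t=21: queue=[G,H,F] q_used=3 → run G
t=22: queue=[H,F,G] q_used=0 → run H
t=23: queue=[H,F,G] q_used=1 → run H
t=24: queue=[H,F,G] q_used=2 → run H
t=25: queue=[H,F,G] q_used=3 → run H
t=26: queue=[F,G] q_used=0 → run F
t=27: queue=[G] q_used=0 → run G
t=28: queue=[G] q_used=1 → run G
t=29: queue=[G] q_used=2 → run G
t=30: (idle)
t=31: (idle)
t=32: (idle)
t=33: (idle)
t=34: (idle)
t=35: (idle)
t=36: (idle)

context switches = 10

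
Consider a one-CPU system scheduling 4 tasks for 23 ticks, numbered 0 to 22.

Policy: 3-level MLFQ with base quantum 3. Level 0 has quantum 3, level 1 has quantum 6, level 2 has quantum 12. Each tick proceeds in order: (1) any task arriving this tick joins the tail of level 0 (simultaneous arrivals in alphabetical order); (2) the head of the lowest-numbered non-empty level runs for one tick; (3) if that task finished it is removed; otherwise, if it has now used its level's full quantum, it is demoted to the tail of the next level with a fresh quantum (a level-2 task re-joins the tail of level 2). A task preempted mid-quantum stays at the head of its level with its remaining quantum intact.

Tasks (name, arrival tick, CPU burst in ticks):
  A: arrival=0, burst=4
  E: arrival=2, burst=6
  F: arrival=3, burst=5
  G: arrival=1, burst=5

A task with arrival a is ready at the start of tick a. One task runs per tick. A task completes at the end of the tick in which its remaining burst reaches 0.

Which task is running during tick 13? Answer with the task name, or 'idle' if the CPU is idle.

running at tick 13 = G

t=0: L0/L1/L2 = A/-/- → run A
t=1: L0/L1/L2 = AG/-/- → run A
t=2: L0/L1/L2 = AGE/-/- → run A
t=3: L0/L1/L2 = GEF/A/- → run G
t=4: L0/L1/L2 = GEF/A/- → run G
t=5: L0/L1/L2 = GEF/A/- → run G
t=6: L0/L1/L2 = EF/AG/- → run E
t=7: L0/L1/L2 = EF/AG/- → run E
t=8: L0/L1/L2 = EF/AG/- → run E
t=9: L0/L1/L2 = F/AGE/- → run F
t=10: L0/L1/L2 = F/AGE/- → run F
t=11: L0/L1/L2 = F/AGE/- → run F
t=12: L0/L1/L2 = -/AGEF/- → run A
t=13: L0/L1/L2 = -/GEF/- → run G
t=14: L0/L1/L2 = -/GEF/- → run G
t=15: L0/L1/L2 = -/EF/- → run E
t=16: L0/L1/L2 = -/EF/- → run E
t=17: L0/L1/L2 = -/EF/- → run E
t=18: L0/L1/L2 = -/F/- → run F
t=19: L0/L1/L2 = -/F/- → run F
t=20: (idle)
t=21: (idle)
t=22: (idle)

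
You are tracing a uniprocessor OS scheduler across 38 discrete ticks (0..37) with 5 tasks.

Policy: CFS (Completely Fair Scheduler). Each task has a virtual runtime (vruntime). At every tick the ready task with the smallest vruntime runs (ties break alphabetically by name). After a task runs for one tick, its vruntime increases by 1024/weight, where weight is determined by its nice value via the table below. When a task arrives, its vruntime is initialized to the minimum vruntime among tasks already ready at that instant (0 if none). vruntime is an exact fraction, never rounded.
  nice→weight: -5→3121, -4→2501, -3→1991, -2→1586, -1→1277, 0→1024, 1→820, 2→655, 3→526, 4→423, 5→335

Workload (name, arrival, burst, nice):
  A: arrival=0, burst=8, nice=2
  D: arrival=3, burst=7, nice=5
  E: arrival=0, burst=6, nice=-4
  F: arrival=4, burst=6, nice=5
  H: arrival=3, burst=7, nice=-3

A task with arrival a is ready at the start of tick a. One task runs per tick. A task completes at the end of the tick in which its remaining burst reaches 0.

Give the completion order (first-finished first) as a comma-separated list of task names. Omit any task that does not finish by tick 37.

t=0: vr[A=0 E=0] → run A
t=1: vr[A=1024/655 E=0] → run E
t=2: vr[A=1024/655 E=1024/2501] → run E
t=3: vr[A=1024/655 D=2048/2501 E=2048/2501 H=2048/2501] → run D
t=4: vr[A=1024/655 D=3247104/837835 E=2048/2501 F=2048/2501 H=2048/2501] → run E
t=5: vr[A=1024/655 D=3247104/837835 E=3072/2501 F=2048/2501 H=2048/2501] → run F
t=6: vr[A=1024/655 D=3247104/837835 E=3072/2501 F=3247104/837835 H=2048/2501] → run H
t=7: vr[A=1024/655 D=3247104/837835 E=3072/2501 F=3247104/837835 H=6638592/4979491] → run E
t=8: vr[A=1024/655 D=3247104/837835 E=4096/2501 F=3247104/837835 H=6638592/4979491] → run H
t=9: vr[A=1024/655 D=3247104/837835 E=4096/2501 F=3247104/837835 H=9199616/4979491] → run A
t=10: vr[A=2048/655 D=3247104/837835 E=4096/2501 F=3247104/837835 H=9199616/4979491] → run E
t=11: vr[A=2048/655 D=3247104/837835 E=5120/2501 F=3247104/837835 H=9199616/4979491] → run H
t=12: vr[A=2048/655 D=3247104/837835 E=5120/2501 F=3247104/837835 H=11760640/4979491] → run E
t=13: vr[A=2048/655 D=3247104/837835 F=3247104/837835 H=11760640/4979491] → run H
t=14: vr[A=2048/655 D=3247104/837835 F=3247104/837835 H=14321664/4979491] → run H
t=15: vr[A=2048/655 D=3247104/837835 F=3247104/837835 H=16882688/4979491] → run A
t=16: vr[A=3072/655 D=3247104/837835 F=3247104/837835 H=16882688/4979491] → run H
t=17: vr[A=3072/655 D=3247104/837835 F=3247104/837835 H=19443712/4979491] → run D
t=18: vr[A=3072/655 D=5808128/837835 F=3247104/837835 H=19443712/4979491] → run F
t=19: vr[A=3072/655 D=5808128/837835 F=5808128/837835 H=19443712/4979491] → run H
t=20: vr[A=3072/655 D=5808128/837835 F=5808128/837835] → run A
t=21: vr[A=4096/655 D=5808128/837835 F=5808128/837835] → run A
t=22: vr[A=1024/131 D=5808128/837835 F=5808128/837835] → run D
t=23: vr[A=1024/131 D=8369152/837835 F=5808128/837835] → run F
t=24: vr[A=1024/131 D=8369152/837835 F=8369152/837835] → run A
t=25: vr[A=6144/655 D=8369152/837835 F=8369152/837835] → run A
t=26: vr[A=7168/655 D=8369152/837835 F=8369152/837835] → run D
t=27: vr[A=7168/655 D=10930176/837835 F=8369152/837835] → run F
t=28: vr[A=7168/655 D=10930176/837835 F=10930176/837835] → run A
t=29: vr[D=10930176/837835 F=10930176/837835] → run D
t=30: vr[D=2698240/167567 F=10930176/837835] → run F
t=31: vr[D=2698240/167567 F=2698240/167567] → run D
t=32: vr[D=16052224/837835 F=2698240/167567] → run F
t=33: vr[D=16052224/837835] → run D
t=34: (idle)
t=35: (idle)
t=36: (idle)
t=37: (idle)

completion order = E, H, A, F, D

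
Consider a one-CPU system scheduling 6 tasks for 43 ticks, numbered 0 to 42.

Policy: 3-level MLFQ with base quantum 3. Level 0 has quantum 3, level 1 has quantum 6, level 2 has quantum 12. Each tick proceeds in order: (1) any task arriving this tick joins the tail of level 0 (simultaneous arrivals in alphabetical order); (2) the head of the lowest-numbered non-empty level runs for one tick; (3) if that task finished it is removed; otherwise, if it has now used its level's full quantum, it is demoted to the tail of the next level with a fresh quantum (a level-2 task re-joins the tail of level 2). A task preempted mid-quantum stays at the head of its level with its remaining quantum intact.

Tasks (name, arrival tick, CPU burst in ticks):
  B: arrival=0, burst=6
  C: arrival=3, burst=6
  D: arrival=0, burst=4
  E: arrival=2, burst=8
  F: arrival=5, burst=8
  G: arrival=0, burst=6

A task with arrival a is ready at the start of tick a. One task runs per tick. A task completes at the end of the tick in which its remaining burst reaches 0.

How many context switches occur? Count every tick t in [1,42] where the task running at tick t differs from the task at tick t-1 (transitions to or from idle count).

context switches = 12

t=0: L0/L1/L2 = BDG/-/- → run B
t=1: L0/L1/L2 = BDG/-/- → run B
t=2: L0/L1/L2 = BDGE/-/- → run B
t=3: L0/L1/L2 = DGEC/B/- → run D
t=4: L0/L1/L2 = DGEC/B/- → run D
t=5: L0/L1/L2 = DGECF/B/- → run D
t=6: L0/L1/L2 = GECF/BD/- → run G
t=7: L0/L1/L2 = GECF/BD/- → run G
t=8: L0/L1/L2 = GECF/BD/- → run G
t=9: L0/L1/L2 = ECF/BDG/- → run E
t=10: L0/L1/L2 = ECF/BDG/- → run E
t=11: L0/L1/L2 = ECF/BDG/- → run E
t=12: L0/L1/L2 = CF/BDGE/- → run C
t=13: L0/L1/L2 = CF/BDGE/- → run C
t=14: L0/L1/L2 = CF/BDGE/- → run C
t=15: L0/L1/L2 = F/BDGEC/- → run F
t=16: L0/L1/L2 = F/BDGEC/- → run F
t=17: L0/L1/L2 = F/BDGEC/- → run F
t=18: L0/L1/L2 = -/BDGECF/- → run B
t=19: L0/L1/L2 = -/BDGECF/- → run B
t=20: L0/L1/L2 = -/BDGECF/- → run B
t=21: L0/L1/L2 = -/DGECF/- → run D
t=22: L0/L1/L2 = -/GECF/- → run G
t=23: L0/L1/L2 = -/GECF/- → run G
t=24: L0/L1/L2 = -/GECF/- → run G
t=25: L0/L1/L2 = -/ECF/- → run E
t=26: L0/L1/L2 = -/ECF/- → run E
t=27: L0/L1/L2 = -/ECF/- → run E
t=28: L0/L1/L2 = -/ECF/- → run E
t=29: L0/L1/L2 = -/ECF/- → run E
t=30: L0/L1/L2 = -/CF/- → run C
t=31: L0/L1/L2 = -/CF/- → run C
t=32: L0/L1/L2 = -/CF/- → run C
t=33: L0/L1/L2 = -/F/- → run F
t=34: L0/L1/L2 = -/F/- → run F
t=35: L0/L1/L2 = -/F/- → run F
t=36: L0/L1/L2 = -/F/- → run F
t=37: L0/L1/L2 = -/F/- → run F
t=38: (idle)
t=39: (idle)
t=40: (idle)
t=41: (idle)
t=42: (idle)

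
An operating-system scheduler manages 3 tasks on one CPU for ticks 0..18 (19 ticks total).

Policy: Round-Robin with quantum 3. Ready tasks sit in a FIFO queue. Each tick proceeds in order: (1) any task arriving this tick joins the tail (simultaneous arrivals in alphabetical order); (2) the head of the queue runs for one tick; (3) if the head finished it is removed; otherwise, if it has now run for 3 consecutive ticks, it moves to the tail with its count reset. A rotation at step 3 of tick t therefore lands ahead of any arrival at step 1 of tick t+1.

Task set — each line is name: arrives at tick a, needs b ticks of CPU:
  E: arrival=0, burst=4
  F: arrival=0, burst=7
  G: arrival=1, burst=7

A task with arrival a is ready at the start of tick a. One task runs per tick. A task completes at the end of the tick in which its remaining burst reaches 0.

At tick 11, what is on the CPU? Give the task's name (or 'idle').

running at tick 11 = F

t=0: queue=[E,F] q_used=0 → run E
t=1: queue=[E,F,G] q_used=1 → run E
t=2: queue=[E,F,G] q_used=2 → run E
t=3: queue=[F,G,E] q_used=0 → run F
t=4: queue=[F,G,E] q_used=1 → run F
t=5: queue=[F,G,E] q_used=2 → run F
t=6: queue=[G,E,F] q_used=0 → run G
t=7: queue=[G,E,F] q_used=1 → run G
t=8: queue=[G,E,F] q_used=2 → run G
t=9: queue=[E,F,G] q_used=0 → run E
t=10: queue=[F,G] q_used=0 → run F
t=11: queue=[F,G] q_used=1 → run F
t=12: queue=[F,G] q_used=2 → run F
t=13: queue=[G,F] q_used=0 → run G
t=14: queue=[G,F] q_used=1 → run G
t=15: queue=[G,F] q_used=2 → run G
t=16: queue=[F,G] q_used=0 → run F
t=17: queue=[G] q_used=0 → run G
t=18: (idle)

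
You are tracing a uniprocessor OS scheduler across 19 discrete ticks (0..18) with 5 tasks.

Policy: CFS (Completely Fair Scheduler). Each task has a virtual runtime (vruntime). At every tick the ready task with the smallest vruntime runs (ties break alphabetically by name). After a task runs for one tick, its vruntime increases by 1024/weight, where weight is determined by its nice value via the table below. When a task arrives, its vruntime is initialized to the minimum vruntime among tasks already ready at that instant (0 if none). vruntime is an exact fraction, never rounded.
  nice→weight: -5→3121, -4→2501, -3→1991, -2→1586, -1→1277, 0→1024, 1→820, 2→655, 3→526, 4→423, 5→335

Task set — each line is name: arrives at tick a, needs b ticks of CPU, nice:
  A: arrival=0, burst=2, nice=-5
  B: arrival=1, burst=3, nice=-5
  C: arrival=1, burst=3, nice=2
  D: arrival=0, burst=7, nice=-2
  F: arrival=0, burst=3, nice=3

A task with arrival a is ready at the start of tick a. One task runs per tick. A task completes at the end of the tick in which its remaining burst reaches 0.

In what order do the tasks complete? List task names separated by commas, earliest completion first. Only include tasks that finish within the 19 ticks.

completion order = A, B, C, D, F

t=0: vr[A=0 D=0 F=0] → run A
t=1: vr[A=1024/3121 B=0 C=0 D=0 F=0] → run B
t=2: vr[A=1024/3121 B=1024/3121 C=0 D=0 F=0] → run C
t=3: vr[A=1024/3121 B=1024/3121 C=1024/655 D=0 F=0] → run D
t=4: vr[A=1024/3121 B=1024/3121 C=1024/655 D=512/793 F=0] → run F
t=5: vr[A=1024/3121 B=1024/3121 C=1024/655 D=512/793 F=512/263] → run A
t=6: vr[B=1024/3121 C=1024/655 D=512/793 F=512/263] → run B
t=7: vr[B=2048/3121 C=1024/655 D=512/793 F=512/263] → run D
t=8: vr[B=2048/3121 C=1024/655 D=1024/793 F=512/263] → run B
t=9: vr[C=1024/655 D=1024/793 F=512/263] → run D
t=10: vr[C=1024/655 D=1536/793 F=512/263] → run C
t=11: vr[C=2048/655 D=1536/793 F=512/263] → run D
t=12: vr[C=2048/655 D=2048/793 F=512/263] → run F
t=13: vr[C=2048/655 D=2048/793 F=1024/263] → run D
t=14: vr[C=2048/655 D=2560/793 F=1024/263] → run C
t=15: vr[D=2560/793 F=1024/263] → run D
t=16: vr[D=3072/793 F=1024/263] → run D
t=17: vr[F=1024/263] → run F
t=18: (idle)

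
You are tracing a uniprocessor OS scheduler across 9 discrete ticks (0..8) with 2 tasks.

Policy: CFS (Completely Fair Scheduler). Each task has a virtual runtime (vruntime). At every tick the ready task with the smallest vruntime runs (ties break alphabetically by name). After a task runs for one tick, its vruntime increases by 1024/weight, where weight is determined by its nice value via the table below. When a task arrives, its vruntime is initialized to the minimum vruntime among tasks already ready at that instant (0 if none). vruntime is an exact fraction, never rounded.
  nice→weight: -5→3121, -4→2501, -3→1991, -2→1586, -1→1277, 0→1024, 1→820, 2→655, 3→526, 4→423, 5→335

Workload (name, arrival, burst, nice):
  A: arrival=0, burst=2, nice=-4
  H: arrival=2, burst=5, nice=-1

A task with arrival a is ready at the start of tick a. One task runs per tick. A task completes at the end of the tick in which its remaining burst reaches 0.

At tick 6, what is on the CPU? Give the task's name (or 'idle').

t=0: vr[A=0] → run A
t=1: vr[A=1024/2501] → run A
t=2: vr[H=0] → run H
t=3: vr[H=1024/1277] → run H
t=4: vr[H=2048/1277] → run H
t=5: vr[H=3072/1277] → run H
t=6: vr[H=4096/1277] → run H
t=7: (idle)
t=8: (idle)

running at tick 6 = H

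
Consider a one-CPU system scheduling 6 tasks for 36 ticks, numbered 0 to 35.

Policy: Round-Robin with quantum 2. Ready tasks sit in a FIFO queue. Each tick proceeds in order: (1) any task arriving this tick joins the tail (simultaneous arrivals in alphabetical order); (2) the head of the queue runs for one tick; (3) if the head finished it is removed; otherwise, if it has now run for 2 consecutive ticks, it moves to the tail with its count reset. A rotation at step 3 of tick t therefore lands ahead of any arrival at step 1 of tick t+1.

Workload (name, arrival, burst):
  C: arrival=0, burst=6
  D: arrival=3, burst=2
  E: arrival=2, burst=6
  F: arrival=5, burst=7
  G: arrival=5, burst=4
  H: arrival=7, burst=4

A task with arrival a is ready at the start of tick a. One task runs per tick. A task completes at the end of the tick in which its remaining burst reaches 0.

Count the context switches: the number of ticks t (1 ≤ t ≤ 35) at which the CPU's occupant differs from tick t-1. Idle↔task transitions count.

context switches = 13

t=0: queue=[C] q_used=0 → run C
t=1: queue=[C] q_used=1 → run C
t=2: queue=[C,E] q_used=0 → run C
t=3: queue=[C,E,D] q_used=1 → run C
t=4: queue=[E,D,C] q_used=0 → run E
t=5: queue=[E,D,C,F,G] q_used=1 → run E
t=6: queue=[D,C,F,G,E] q_used=0 → run D
t=7: queue=[D,C,F,G,E,H] q_used=1 → run D
t=8: queue=[C,F,G,E,H] q_used=0 → run C
t=9: queue=[C,F,G,E,H] q_used=1 → run C
t=10: queue=[F,G,E,H] q_used=0 → run F
t=11: queue=[F,G,E,H] q_used=1 → run F
t=12: queue=[G,E,H,F] q_used=0 → run G
t=13: queue=[G,E,H,F] q_used=1 → run G
t=14: queue=[E,H,F,G] q_used=0 → run E
t=15: queue=[E,H,F,G] q_used=1 → run E
t=16: queue=[H,F,G,E] q_used=0 → run H
t=17: queue=[H,F,G,E] q_used=1 → run H
t=18: queue=[F,G,E,H] q_used=0 → run F
t=19: queue=[F,G,E,H] q_used=1 → run F
t=20: queue=[G,E,H,F] q_used=0 → run G
t=21: queue=[G,E,H,F] q_used=1 → run G
t=22: queue=[E,H,F] q_used=0 → run E
t=23: queue=[E,H,F] q_used=1 → run E
t=24: queue=[H,F] q_used=0 → run H
t=25: queue=[H,F] q_used=1 → run H
t=26: queue=[F] q_used=0 → run F
t=27: queue=[F] q_used=1 → run F
t=28: queue=[F] q_used=0 → run F
t=29: (idle)
t=30: (idle)
t=31: (idle)
t=32: (idle)
t=33: (idle)
t=34: (idle)
t=35: (idle)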